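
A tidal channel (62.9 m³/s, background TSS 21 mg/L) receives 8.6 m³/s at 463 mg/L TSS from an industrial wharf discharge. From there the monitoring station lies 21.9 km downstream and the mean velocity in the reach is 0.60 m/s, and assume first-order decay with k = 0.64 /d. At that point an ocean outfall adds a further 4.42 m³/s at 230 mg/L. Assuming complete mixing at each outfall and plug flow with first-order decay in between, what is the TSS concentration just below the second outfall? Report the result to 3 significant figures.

66.7 mg/L

After mixing, C = (62.90·21.00 + 8.600·463.0) / 71.50 = 5303/71.50 = 74.16 mg/L; combined flow 71.50 m³/s.
Travel time t = 21.9·1000 / 0.60 = 36500 s = 10.14 h.
Applying C = C₀e^(−kt): 74.16 × 0.7631 = 56.59 mg/L.
Second outfall: C = (71.50·56.59 + 4.420·230.0)/75.92 = 66.69 mg/L.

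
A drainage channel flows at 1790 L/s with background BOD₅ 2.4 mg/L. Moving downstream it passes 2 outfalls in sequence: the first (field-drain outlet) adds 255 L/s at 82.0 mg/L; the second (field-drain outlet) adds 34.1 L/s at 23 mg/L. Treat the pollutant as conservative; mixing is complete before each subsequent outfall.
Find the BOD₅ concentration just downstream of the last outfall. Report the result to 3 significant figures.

12.5 mg/L

Below outfall 1: Q → 2045 L/s, C = (1790·2.400 + 255.0·82.00)/2045 = 12.33 mg/L.
Below outfall 2: Q → 2079 L/s, C = (2045·12.33 + 34.10·23.00)/2079 = 12.50 mg/L.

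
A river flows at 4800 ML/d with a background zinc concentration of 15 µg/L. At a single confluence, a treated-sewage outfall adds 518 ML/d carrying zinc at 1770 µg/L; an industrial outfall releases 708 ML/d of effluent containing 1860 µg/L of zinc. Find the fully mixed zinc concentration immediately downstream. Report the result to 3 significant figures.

Conservation of mass: C = (4800·15.00 + 518.0·1770 + 708.0·1860) / 6026 = 2306000/6026 = 382.6 µg/L.

383 µg/L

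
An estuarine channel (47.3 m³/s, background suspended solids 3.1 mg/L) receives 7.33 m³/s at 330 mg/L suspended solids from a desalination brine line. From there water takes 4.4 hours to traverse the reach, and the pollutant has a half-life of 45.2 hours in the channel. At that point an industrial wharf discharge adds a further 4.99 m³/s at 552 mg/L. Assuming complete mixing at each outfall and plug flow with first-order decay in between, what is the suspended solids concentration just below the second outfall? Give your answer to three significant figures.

86.4 mg/L

Conservation of mass: C = (47.30·3.100 + 7.330·330.0) / 54.63 = 2566/54.63 = 46.96 mg/L; combined flow 54.63 m³/s.
Half-life 45.2 h → k = ln 2 / 45.2 = 0.01534 h⁻¹ = 0.3680 d⁻¹.
Applying C = C₀e^(−kt): 46.96 × 0.9348 = 43.90 mg/L.
At the second outfall, C = (54.63·43.90 + 4.990·552.0) / (54.63 + 4.990) = 86.42 mg/L.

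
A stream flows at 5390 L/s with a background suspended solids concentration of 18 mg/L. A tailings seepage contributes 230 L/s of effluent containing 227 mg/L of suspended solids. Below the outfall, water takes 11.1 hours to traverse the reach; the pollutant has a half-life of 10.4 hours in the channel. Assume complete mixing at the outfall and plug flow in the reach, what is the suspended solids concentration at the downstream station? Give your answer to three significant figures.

After mixing, C = (5390·18.00 + 230.0·227.0) / 5620 = 149200/5620 = 26.55 mg/L.
Half-life 10.4 h → k = ln 2 / 10.4 = 0.06665 h⁻¹ = 1.600 d⁻¹.
Applying C = C₀e^(−kt): 26.55 × 0.4772 = 12.67 mg/L.

12.7 mg/L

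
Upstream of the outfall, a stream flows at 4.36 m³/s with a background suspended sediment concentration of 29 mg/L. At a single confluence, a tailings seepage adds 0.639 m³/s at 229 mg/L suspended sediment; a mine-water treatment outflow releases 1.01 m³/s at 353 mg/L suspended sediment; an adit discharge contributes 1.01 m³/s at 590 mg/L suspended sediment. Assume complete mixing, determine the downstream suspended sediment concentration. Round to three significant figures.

After mixing, C = (4.360·29.00 + 0.6390·229.0 + 1.010·353.0 + 1.010·590.0) / 7.019 = 1225/7.019 = 174.6 mg/L.

175 mg/L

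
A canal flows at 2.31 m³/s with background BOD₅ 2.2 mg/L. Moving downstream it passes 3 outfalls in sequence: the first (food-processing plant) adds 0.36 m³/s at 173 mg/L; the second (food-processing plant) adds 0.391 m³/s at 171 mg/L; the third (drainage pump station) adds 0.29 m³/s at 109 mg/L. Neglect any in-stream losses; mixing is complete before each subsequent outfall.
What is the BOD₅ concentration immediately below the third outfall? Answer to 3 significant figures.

49.5 mg/L

After outfall 1: Q = 2.310 + 0.3600 = 2.670 m³/s; C = (2.310·2.200 + 0.3600·173.0)/2.670 = 25.23 mg/L.
After outfall 2: Q = 2.670 + 0.3910 = 3.061 m³/s; C = (2.670·25.23 + 0.3910·171.0)/3.061 = 43.85 mg/L.
After outfall 3: Q = 3.061 + 0.2900 = 3.351 m³/s; C = (3.061·43.85 + 0.2900·109.0)/3.351 = 49.49 mg/L.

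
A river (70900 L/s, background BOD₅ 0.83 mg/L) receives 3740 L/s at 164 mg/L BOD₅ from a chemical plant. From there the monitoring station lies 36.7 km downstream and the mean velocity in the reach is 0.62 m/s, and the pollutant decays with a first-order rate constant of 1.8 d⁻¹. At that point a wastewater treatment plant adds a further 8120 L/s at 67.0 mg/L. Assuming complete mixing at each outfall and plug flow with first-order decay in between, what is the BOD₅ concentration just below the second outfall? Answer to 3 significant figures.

After mixing, C = (70900·0.8300 + 3740·164.0) / 74640 = 672200/74640 = 9.006 mg/L; combined flow 74640 L/s.
Travel time t = 36.7·1000 / 0.62 = 59190 s = 16.44 h.
Decay over the reach: 9.006·exp(−kt) = 9.006·0.2914 = 2.624 mg/L.
Second outfall: C = (74640·2.624 + 8120·67.00)/82760 = 8.940 mg/L.

8.94 mg/L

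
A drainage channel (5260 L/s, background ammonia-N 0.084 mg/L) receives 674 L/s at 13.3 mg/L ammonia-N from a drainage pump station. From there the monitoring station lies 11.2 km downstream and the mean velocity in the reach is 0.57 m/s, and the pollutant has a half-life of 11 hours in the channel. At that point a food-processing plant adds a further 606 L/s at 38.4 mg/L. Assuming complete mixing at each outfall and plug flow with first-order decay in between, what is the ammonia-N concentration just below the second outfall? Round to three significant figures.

Mass balance: C = (5260·0.08400 + 674.0·13.30) / 5934 = 9406/5934 = 1.585 mg/L; combined flow 5934 L/s.
Travel time t = 11.2·1000 / 0.57 = 19650 s = 5.458 h.
Half-life 11 h → k = ln 2 / 11 = 0.06301 h⁻¹ = 1.512 d⁻¹.
Decay over the reach: 1.585·exp(−kt) = 1.585·0.7090 = 1.124 mg/L.
At the second outfall, C = (5934·1.124 + 606.0·38.40) / (5934 + 606.0) = 4.578 mg/L.

4.58 mg/L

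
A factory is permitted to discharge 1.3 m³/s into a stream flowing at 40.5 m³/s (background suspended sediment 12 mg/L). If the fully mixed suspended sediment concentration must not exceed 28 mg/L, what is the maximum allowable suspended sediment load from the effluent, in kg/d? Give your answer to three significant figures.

Mass balance at the limit: 40.50·12.00 + 1.300·Cₑ = 41.80·28 → Cₑ = 526.5 mg/L.
Load = 1.300 m³/s × 526.5 g/m³ × 86 400 s/d = 59130 kg/d.

59100 kg/d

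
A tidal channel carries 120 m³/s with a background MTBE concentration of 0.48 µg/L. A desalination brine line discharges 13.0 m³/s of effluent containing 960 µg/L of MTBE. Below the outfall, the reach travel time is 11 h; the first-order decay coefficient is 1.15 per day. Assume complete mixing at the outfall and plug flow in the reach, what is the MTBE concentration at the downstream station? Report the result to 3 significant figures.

55.6 µg/L

Mass balance: C = (120.0·0.4800 + 13.00·960.0) / 133.0 = 12540/133.0 = 94.27 µg/L.
Decay over the reach: 94.27·exp(−kt) = 94.27·0.5903 = 55.65 µg/L.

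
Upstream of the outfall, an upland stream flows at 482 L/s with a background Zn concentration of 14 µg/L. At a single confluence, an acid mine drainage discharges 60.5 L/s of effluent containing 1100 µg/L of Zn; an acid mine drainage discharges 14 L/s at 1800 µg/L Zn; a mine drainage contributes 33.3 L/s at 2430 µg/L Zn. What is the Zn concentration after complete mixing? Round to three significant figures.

Conservation of mass: C = (482.0·14.00 + 60.50·1100 + 14.00·1800 + 33.30·2430) / 589.8 = 179400/589.8 = 304.2 µg/L.

304 µg/L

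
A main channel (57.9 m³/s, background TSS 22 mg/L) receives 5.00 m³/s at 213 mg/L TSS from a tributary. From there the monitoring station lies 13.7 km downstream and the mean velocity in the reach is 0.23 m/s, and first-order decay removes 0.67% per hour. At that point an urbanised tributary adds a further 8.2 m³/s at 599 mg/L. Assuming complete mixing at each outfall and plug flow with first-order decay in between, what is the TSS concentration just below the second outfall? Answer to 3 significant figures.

Flow-weighted average: C = (57.90·22.00 + 5.000·213.0) / 62.90 = 2339/62.90 = 37.18 mg/L; combined flow 62.90 m³/s.
Travel time t = 13.7·1000 / 0.23 = 59570 s = 16.55 h.
0.67%/h lost → k = −ln(1 − 0.0067) = 0.006723 h⁻¹.
After decay, C = 37.18 × e^(−kt) = 37.18 × 0.8947 = 33.27 mg/L.
At the second outfall, C = (62.90·33.27 + 8.200·599.0) / (62.90 + 8.200) = 98.51 mg/L.

98.5 mg/L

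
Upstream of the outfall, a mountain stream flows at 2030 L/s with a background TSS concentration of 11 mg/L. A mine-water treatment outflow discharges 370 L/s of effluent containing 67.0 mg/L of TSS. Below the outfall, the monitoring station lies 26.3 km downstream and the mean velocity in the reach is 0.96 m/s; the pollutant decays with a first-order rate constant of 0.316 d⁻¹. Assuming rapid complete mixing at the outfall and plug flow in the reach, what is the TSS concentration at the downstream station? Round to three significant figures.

17.8 mg/L

Conservation of mass: C = (2030·11.00 + 370.0·67.00) / 2400 = 47120/2400 = 19.63 mg/L.
Travel time t = 26.3·1000 / 0.96 = 27400 s = 7.610 h.
Applying C = C₀e^(−kt): 19.63 × 0.9047 = 17.76 mg/L.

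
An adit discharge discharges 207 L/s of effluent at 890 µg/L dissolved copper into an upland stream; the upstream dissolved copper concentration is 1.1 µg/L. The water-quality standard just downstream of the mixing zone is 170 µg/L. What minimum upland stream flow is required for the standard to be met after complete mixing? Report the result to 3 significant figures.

882 L/s

Set C_mix = 170: (Q·1.100 + 207.0·890.0) / (Q + 207.0) = 170
→ Q = 207.0·(890.0 − 170)/(170 − 1.100) = 882.4 L/s.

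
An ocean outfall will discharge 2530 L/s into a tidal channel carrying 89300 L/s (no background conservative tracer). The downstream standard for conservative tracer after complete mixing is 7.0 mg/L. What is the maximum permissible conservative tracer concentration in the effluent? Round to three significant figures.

254 mg/L

At the limit, (Qr·Cr + Qe·Cₑ)/(Qr + Qe) = 7.0:
Cₑ = (91830·7.0 − 89300·0) / 2530 = 254.1 mg/L.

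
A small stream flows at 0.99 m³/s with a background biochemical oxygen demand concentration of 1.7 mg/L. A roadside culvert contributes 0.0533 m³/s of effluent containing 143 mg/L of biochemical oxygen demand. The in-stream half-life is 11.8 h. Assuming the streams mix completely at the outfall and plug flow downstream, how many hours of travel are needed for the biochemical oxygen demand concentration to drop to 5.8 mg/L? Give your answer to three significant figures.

7.33 h

After mixing, C = (0.9900·1.700 + 0.05330·143.0) / 1.043 = 9.305/1.043 = 8.919 mg/L.
Half-life 11.8 h → k = ln 2 / 11.8 = 0.05874 h⁻¹ = 1.410 d⁻¹.
8.919·exp(−k·t) = 5.8 → t = ln(8.919/5.8)/k = 26370 s = 7.325 h.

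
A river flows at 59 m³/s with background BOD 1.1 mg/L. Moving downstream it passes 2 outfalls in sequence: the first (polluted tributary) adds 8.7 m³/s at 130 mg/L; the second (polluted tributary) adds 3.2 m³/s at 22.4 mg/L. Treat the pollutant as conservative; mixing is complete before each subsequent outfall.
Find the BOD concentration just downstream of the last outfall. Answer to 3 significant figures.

17.9 mg/L

After outfall 1: Q = 59.00 + 8.700 = 67.70 m³/s; C = (59.00·1.100 + 8.700·130.0)/67.70 = 17.66 mg/L.
After outfall 2: Q = 67.70 + 3.200 = 70.90 m³/s; C = (67.70·17.66 + 3.200·22.40)/70.90 = 17.88 mg/L.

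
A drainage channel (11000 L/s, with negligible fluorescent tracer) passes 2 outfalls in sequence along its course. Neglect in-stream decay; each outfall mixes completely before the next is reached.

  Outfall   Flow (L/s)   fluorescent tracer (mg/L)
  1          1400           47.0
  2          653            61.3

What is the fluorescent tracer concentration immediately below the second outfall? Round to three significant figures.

Below outfall 1: Q → 12400 L/s, C = (11000·0 + 1400·47.00)/12400 = 5.306 mg/L.
Below outfall 2: Q → 13050 L/s, C = (12400·5.306 + 653.0·61.30)/13050 = 8.108 mg/L.

8.11 mg/L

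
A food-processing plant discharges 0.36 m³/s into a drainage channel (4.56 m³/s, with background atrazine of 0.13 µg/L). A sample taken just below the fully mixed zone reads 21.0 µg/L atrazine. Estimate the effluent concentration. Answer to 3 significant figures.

Mass balance: 4.560·0.1300 + 0.3600·Cₑ = 4.920·21.00
→ Cₑ = (4.920·21.00 − 4.560·0.1300) / 0.3600 = 285.4 µg/L.

285 µg/L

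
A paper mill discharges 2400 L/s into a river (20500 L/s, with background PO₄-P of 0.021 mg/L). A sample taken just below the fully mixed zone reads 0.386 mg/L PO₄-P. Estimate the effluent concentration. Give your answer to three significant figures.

3.50 mg/L

Mass balance: 20500·0.02100 + 2400·Cₑ = 22900·0.3860
→ Cₑ = (22900·0.3860 − 20500·0.02100) / 2400 = 3.504 mg/L.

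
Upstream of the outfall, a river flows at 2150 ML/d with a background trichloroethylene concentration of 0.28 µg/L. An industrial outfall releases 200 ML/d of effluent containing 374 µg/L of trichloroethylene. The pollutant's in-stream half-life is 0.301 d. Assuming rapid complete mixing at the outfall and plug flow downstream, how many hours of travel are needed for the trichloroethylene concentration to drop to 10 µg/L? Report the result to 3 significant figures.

12.2 h

Flow-weighted average: C = (2150·0.2800 + 200.0·374.0) / 2350 = 75400/2350 = 32.09 µg/L.
Half-life 0.301 d → k = ln 2 / 0.301 = 2.303 d⁻¹.
32.09·exp(−k·t) = 10 → t = ln(32.09/10)/k = 43740 s = 12.15 h.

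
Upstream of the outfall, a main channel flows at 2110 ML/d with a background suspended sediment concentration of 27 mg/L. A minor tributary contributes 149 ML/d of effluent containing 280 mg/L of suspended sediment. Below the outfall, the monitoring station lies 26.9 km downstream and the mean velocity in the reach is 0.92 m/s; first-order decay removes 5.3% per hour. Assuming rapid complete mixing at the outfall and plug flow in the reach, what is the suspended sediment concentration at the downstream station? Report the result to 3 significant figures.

28.1 mg/L

Mass balance: C = (2110·27.00 + 149.0·280.0) / 2259 = 98690/2259 = 43.69 mg/L.
Travel time t = 26.9·1000 / 0.92 = 29240 s = 8.122 h.
5.3%/h lost → k = −ln(1 − 0.053) = 0.05446 h⁻¹.
Applying C = C₀e^(−kt): 43.69 × 0.6426 = 28.07 mg/L.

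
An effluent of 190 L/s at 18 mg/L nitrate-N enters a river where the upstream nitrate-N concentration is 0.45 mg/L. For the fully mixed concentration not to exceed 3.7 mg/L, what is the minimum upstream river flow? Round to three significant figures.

Set C_mix = 3.7: (Q·0.4500 + 190.0·18.00) / (Q + 190.0) = 3.7
→ Q = 190.0·(18.00 − 3.7)/(3.7 − 0.4500) = 836.0 L/s.

836 L/s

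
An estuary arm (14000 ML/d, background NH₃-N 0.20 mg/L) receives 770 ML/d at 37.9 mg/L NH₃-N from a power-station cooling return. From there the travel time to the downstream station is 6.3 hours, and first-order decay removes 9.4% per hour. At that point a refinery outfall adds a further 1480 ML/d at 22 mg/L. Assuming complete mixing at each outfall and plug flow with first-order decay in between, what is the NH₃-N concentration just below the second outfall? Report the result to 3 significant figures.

Mixed concentration C = ΣQC/ΣQ = (14000·0.2000 + 770.0·37.90) / 14770 = 31980/14770 = 2.165 mg/L; combined flow 14770 ML/d.
9.4%/h lost → k = −ln(1 − 0.094) = 0.09872 h⁻¹.
Decay over the reach: 2.165·exp(−kt) = 2.165·0.5369 = 1.163 mg/L.
At the second outfall, C = (14770·1.163 + 1480·22.00) / (14770 + 1480) = 3.060 mg/L.

3.06 mg/L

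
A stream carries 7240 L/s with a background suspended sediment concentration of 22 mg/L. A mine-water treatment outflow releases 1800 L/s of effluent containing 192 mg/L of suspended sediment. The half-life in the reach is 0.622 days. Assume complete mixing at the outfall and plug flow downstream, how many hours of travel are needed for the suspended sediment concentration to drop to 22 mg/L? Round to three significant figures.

Mixed concentration C = ΣQC/ΣQ = (7240·22.00 + 1800·192.0) / 9040 = 504900/9040 = 55.85 mg/L.
Half-life 0.622 d → k = ln 2 / 0.622 = 1.114 d⁻¹.
55.85·exp(−k·t) = 22 → t = ln(55.85/22)/k = 72230 s = 20.06 h.

20.1 h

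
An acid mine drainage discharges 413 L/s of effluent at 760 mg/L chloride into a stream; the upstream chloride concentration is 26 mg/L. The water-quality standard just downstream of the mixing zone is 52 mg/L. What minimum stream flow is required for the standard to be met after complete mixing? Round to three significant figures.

11200 L/s

Set C_mix = 52: (Q·26.00 + 413.0·760.0) / (Q + 413.0) = 52
→ Q = 413.0·(760.0 − 52)/(52 − 26.00) = 11250 L/s.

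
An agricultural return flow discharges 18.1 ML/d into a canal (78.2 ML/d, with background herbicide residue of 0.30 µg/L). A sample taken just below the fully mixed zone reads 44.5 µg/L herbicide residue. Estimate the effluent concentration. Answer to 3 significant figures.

235 µg/L

Mass balance: 78.20·0.3000 + 18.10·Cₑ = 96.30·44.50
→ Cₑ = (96.30·44.50 − 78.20·0.3000) / 18.10 = 235.5 µg/L.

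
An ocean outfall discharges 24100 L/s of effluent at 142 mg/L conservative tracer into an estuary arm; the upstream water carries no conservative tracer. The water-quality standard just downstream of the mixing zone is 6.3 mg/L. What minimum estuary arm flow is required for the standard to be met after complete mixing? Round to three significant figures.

Set C_mix = 6.3: (Q·0 + 24100·142.0) / (Q + 24100) = 6.3
→ Q = 24100·(142.0 − 6.3)/(6.3 − 0) = 519100 L/s.

519000 L/s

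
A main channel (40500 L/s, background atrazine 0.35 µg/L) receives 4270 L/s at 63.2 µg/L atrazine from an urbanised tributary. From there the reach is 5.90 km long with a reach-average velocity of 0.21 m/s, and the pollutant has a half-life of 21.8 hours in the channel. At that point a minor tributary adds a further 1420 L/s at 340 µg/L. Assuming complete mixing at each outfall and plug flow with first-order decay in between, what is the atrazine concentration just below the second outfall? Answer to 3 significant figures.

15.3 µg/L

Conservation of mass: C = (40500·0.3500 + 4270·63.20) / 44770 = 284000/44770 = 6.344 µg/L; combined flow 44770 L/s.
Travel time t = 5.90·1000 / 0.21 = 28100 s = 7.804 h.
Half-life 21.8 h → k = ln 2 / 21.8 = 0.03180 h⁻¹ = 0.7631 d⁻¹.
After decay, C = 6.344 × e^(−kt) = 6.344 × 0.7802 = 4.950 µg/L.
At the second outfall, C = (44770·4.950 + 1420·340.0) / (44770 + 1420) = 15.25 µg/L.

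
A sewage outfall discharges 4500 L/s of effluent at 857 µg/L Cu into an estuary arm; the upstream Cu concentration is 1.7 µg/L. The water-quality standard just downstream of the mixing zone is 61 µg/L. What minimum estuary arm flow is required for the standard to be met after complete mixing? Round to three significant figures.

60400 L/s

Set C_mix = 61: (Q·1.700 + 4500·857.0) / (Q + 4500) = 61
→ Q = 4500·(857.0 − 61)/(61 − 1.700) = 60400 L/s.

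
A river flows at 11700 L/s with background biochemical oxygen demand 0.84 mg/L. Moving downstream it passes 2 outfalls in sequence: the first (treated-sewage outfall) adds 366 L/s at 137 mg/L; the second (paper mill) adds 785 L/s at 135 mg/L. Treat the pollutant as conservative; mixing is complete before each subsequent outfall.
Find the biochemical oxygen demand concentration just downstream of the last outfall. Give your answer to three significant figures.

Below outfall 1: Q → 12070 L/s, C = (11700·0.8400 + 366.0·137.0)/12070 = 4.970 mg/L.
Below outfall 2: Q → 12850 L/s, C = (12070·4.970 + 785.0·135.0)/12850 = 12.91 mg/L.

12.9 mg/L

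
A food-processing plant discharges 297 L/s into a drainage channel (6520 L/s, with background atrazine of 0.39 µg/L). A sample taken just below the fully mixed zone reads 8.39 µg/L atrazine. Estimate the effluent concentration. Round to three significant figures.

184 µg/L

Mass balance: 6520·0.3900 + 297.0·Cₑ = 6817·8.390
→ Cₑ = (6817·8.390 − 6520·0.3900) / 297.0 = 184.0 µg/L.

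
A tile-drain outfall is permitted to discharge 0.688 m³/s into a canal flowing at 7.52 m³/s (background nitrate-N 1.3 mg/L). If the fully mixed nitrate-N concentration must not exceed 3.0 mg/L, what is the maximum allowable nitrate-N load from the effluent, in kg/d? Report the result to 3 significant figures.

1280 kg/d

Mass balance at the limit: 7.520·1.300 + 0.6880·Cₑ = 8.208·3.0 → Cₑ = 21.58 mg/L.
Load = 0.6880 m³/s × 21.58 g/m³ × 86 400 s/d = 1283 kg/d.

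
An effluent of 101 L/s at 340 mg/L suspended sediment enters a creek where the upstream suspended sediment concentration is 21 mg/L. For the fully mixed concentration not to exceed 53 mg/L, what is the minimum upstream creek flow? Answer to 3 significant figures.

906 L/s

Set C_mix = 53: (Q·21.00 + 101.0·340.0) / (Q + 101.0) = 53
→ Q = 101.0·(340.0 − 53)/(53 − 21.00) = 905.8 L/s.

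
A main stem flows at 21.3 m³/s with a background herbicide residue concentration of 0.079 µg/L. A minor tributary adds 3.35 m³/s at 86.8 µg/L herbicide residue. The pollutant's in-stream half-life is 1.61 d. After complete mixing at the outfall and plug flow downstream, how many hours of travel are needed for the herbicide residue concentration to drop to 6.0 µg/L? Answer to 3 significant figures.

Mass balance: C = (21.30·0.07900 + 3.350·86.80) / 24.65 = 292.5/24.65 = 11.86 µg/L.
Half-life 1.61 d → k = ln 2 / 1.61 = 0.4305 d⁻¹.
11.86·exp(−k·t) = 6.0 → t = ln(11.86/6.0)/k = 136800 s = 38.01 h.

38.0 h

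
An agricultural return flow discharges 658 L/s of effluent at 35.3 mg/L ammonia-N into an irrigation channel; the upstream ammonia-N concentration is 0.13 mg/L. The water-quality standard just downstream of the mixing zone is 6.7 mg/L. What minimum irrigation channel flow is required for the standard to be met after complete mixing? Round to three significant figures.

2860 L/s

Set C_mix = 6.7: (Q·0.1300 + 658.0·35.30) / (Q + 658.0) = 6.7
→ Q = 658.0·(35.30 − 6.7)/(6.7 − 0.1300) = 2864 L/s.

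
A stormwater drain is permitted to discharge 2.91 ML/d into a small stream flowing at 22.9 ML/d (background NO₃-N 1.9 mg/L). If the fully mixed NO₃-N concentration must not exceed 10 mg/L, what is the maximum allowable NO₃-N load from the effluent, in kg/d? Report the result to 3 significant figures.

Mass balance at the limit: 22.90·1.900 + 2.910·Cₑ = 25.81·10 → Cₑ = 73.74 mg/L.
2.910 ML/d = 0.03368 m³/s. Load = 0.03368 m³/s × 73.74 g/m³ × 86 400 s/d = 214.6 kg/d.

215 kg/d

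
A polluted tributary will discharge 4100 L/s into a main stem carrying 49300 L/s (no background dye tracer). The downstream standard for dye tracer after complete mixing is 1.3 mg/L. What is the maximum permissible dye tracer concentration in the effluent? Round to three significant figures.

At the limit, (Qr·Cr + Qe·Cₑ)/(Qr + Qe) = 1.3:
Cₑ = (53400·1.3 − 49300·0) / 4100 = 16.93 mg/L.

16.9 mg/L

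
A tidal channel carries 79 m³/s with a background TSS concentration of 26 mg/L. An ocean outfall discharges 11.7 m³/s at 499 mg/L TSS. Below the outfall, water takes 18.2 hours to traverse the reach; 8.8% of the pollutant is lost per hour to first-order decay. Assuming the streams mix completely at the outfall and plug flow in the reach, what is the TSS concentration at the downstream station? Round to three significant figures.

16.3 mg/L

After mixing, C = (79.00·26.00 + 11.70·499.0) / 90.70 = 7892/90.70 = 87.02 mg/L.
8.8%/h lost → k = −ln(1 − 0.088) = 0.09212 h⁻¹.
First-order decay: C = 87.02·exp(−k·t) = 87.02·0.1870 = 16.27 mg/L.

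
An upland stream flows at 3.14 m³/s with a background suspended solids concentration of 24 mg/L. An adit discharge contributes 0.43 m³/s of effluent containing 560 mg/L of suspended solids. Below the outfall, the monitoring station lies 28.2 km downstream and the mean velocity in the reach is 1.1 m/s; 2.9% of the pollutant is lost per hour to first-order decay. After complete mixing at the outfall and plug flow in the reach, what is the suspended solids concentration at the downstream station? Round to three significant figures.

After mixing, C = (3.140·24.00 + 0.4300·560.0) / 3.570 = 316.2/3.570 = 88.56 mg/L.
Travel time t = 28.2·1000 / 1.1 = 25640 s = 7.121 h.
2.9%/h lost → k = −ln(1 − 0.029) = 0.02943 h⁻¹.
Applying C = C₀e^(−kt): 88.56 × 0.8109 = 71.82 mg/L.

71.8 mg/L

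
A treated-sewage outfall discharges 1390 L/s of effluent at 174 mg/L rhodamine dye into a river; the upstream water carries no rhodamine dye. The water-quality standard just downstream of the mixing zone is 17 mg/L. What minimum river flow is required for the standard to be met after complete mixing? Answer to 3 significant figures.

Set C_mix = 17: (Q·0 + 1390·174.0) / (Q + 1390) = 17
→ Q = 1390·(174.0 − 17)/(17 − 0) = 12840 L/s.

12800 L/s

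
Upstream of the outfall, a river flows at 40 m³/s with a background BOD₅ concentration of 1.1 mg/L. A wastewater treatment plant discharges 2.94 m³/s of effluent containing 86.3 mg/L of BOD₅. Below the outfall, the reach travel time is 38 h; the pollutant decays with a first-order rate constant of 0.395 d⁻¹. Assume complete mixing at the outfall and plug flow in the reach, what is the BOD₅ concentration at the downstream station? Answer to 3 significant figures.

Mass balance: C = (40.00·1.100 + 2.940·86.30) / 42.94 = 297.7/42.94 = 6.933 mg/L.
First-order decay: C = 6.933·exp(−k·t) = 6.933·0.5350 = 3.710 mg/L.

3.71 mg/L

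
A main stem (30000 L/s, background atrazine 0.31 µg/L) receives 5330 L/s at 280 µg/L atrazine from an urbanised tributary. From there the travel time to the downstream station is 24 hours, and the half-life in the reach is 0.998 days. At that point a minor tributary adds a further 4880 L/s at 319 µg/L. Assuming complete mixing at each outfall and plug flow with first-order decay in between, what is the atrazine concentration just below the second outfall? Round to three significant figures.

57.4 µg/L

Mass balance: C = (30000·0.3100 + 5330·280.0) / 35330 = 1502000/35330 = 42.50 µg/L; combined flow 35330 L/s.
Half-life 0.998 d → k = ln 2 / 0.998 = 0.6945 d⁻¹.
Applying C = C₀e^(−kt): 42.50 × 0.4993 = 21.22 µg/L.
Second outfall: C = (35330·21.22 + 4880·319.0)/40210 = 57.36 µg/L.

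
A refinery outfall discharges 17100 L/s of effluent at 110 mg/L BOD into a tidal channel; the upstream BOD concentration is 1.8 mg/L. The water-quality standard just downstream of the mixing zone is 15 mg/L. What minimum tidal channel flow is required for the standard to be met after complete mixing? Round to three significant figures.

123000 L/s

Set C_mix = 15: (Q·1.800 + 17100·110.0) / (Q + 17100) = 15
→ Q = 17100·(110.0 − 15)/(15 − 1.800) = 123100 L/s.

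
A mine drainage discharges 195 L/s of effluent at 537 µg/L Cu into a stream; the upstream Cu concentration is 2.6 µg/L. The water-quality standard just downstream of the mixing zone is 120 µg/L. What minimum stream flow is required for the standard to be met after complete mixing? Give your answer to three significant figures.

Set C_mix = 120: (Q·2.600 + 195.0·537.0) / (Q + 195.0) = 120
→ Q = 195.0·(537.0 − 120)/(120 − 2.600) = 692.6 L/s.

693 L/s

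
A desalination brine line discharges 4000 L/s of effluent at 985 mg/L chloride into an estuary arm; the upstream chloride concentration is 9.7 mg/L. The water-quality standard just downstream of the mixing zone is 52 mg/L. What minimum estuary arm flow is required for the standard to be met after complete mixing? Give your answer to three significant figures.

Set C_mix = 52: (Q·9.700 + 4000·985.0) / (Q + 4000) = 52
→ Q = 4000·(985.0 − 52)/(52 − 9.700) = 88230 L/s.

88200 L/s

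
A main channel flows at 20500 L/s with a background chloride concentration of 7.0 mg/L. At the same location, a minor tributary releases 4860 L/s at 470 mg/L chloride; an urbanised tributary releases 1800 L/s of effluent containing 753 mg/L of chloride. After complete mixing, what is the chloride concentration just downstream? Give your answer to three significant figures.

Mixed concentration C = ΣQC/ΣQ = (20500·7.000 + 4860·470.0 + 1800·753.0) / 27160 = 3783000/27160 = 139.3 mg/L.

139 mg/L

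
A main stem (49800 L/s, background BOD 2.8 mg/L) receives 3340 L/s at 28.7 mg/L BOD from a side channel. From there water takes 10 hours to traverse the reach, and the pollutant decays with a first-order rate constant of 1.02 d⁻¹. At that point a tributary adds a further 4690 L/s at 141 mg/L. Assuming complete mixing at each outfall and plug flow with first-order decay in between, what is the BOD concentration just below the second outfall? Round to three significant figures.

After mixing, C = (49800·2.800 + 3340·28.70) / 53140 = 235300/53140 = 4.428 mg/L; combined flow 53140 L/s.
First-order decay: C = 4.428·exp(−k·t) = 4.428·0.6538 = 2.895 mg/L.
Second outfall: C = (53140·2.895 + 4690·141.0)/57830 = 14.10 mg/L.

14.1 mg/L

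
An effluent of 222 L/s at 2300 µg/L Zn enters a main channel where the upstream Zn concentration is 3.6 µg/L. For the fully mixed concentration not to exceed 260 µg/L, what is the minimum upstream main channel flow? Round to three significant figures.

Set C_mix = 260: (Q·3.600 + 222.0·2300) / (Q + 222.0) = 260
→ Q = 222.0·(2300 − 260)/(260 − 3.600) = 1766 L/s.

1770 L/s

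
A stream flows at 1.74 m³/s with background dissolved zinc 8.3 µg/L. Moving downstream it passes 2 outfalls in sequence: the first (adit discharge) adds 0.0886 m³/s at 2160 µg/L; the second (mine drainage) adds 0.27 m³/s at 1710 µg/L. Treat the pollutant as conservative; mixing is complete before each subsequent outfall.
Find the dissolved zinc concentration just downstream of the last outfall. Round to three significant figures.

318 µg/L

Below outfall 1: Q → 1.829 m³/s, C = (1.740·8.300 + 0.08860·2160)/1.829 = 112.6 µg/L.
Below outfall 2: Q → 2.099 m³/s, C = (1.829·112.6 + 0.2700·1710)/2.099 = 318.1 µg/L.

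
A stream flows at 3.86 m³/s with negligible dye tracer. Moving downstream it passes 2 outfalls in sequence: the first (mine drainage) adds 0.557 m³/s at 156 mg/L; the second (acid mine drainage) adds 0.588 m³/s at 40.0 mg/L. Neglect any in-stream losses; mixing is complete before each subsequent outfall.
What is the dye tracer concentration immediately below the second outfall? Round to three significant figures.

After outfall 1: Q = 3.860 + 0.5570 = 4.417 m³/s; C = (3.860·0 + 0.5570·156.0)/4.417 = 19.67 mg/L.
After outfall 2: Q = 4.417 + 0.5880 = 5.005 m³/s; C = (4.417·19.67 + 0.5880·40.00)/5.005 = 22.06 mg/L.

22.1 mg/L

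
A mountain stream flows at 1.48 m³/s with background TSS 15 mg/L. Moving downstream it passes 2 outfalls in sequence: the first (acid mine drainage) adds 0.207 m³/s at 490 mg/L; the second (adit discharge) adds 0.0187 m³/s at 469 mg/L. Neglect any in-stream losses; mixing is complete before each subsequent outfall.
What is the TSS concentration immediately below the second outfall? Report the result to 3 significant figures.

77.6 mg/L

Outfall 1: combined Q = 1.687 m³/s; C = (1.480·15.00 + 0.2070·490.0)/1.687 = 73.28 mg/L.
Outfall 2: combined Q = 1.706 m³/s; C = (1.687·73.28 + 0.01870·469.0)/1.706 = 77.62 mg/L.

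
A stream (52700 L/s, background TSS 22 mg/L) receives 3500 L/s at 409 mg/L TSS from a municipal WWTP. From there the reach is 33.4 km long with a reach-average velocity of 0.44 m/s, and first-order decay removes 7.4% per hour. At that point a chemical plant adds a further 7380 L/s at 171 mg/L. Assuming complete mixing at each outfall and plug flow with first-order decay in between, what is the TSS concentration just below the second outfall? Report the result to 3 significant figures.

After mixing, C = (52700·22.00 + 3500·409.0) / 56200 = 2591000/56200 = 46.10 mg/L; combined flow 56200 L/s.
Travel time t = 33.4·1000 / 0.44 = 75910 s = 21.09 h.
7.4%/h lost → k = −ln(1 − 0.074) = 0.07688 h⁻¹.
After decay, C = 46.10 × e^(−kt) = 46.10 × 0.1977 = 9.113 mg/L.
At the second outfall, C = (56200·9.113 + 7380·171.0) / (56200 + 7380) = 27.90 mg/L.

27.9 mg/L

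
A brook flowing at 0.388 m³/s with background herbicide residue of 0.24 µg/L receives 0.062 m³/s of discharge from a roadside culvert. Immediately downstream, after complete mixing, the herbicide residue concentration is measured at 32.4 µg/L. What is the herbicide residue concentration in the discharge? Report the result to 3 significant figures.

Mass balance: 0.3880·0.2400 + 0.06200·Cₑ = 0.4500·32.40
→ Cₑ = (0.4500·32.40 − 0.3880·0.2400) / 0.06200 = 233.7 µg/L.

234 µg/L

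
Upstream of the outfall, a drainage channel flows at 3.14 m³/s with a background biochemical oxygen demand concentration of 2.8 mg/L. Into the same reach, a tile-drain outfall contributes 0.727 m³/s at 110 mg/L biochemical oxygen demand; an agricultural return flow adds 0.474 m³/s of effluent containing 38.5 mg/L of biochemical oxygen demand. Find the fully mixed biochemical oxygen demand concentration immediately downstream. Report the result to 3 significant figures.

24.7 mg/L

Mass balance: C = (3.140·2.800 + 0.7270·110.0 + 0.4740·38.50) / 4.341 = 107.0/4.341 = 24.65 mg/L.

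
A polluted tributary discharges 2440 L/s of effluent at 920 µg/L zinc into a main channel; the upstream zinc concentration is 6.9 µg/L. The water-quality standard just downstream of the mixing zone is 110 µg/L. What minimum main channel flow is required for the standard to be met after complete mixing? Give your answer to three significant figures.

19200 L/s

Set C_mix = 110: (Q·6.900 + 2440·920.0) / (Q + 2440) = 110
→ Q = 2440·(920.0 − 110)/(110 − 6.900) = 19170 L/s.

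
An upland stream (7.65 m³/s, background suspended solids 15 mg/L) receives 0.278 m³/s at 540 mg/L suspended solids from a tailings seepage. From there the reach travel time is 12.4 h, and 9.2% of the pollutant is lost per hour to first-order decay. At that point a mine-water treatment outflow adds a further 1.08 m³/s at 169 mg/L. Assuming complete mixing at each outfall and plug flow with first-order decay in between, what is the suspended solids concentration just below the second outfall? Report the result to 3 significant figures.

Mass balance: C = (7.650·15.00 + 0.2780·540.0) / 7.928 = 264.9/7.928 = 33.41 mg/L; combined flow 7.928 m³/s.
9.2%/h lost → k = −ln(1 − 0.092) = 0.09651 h⁻¹.
First-order decay: C = 33.41·exp(−k·t) = 33.41·0.3022 = 10.10 mg/L.
At the second outfall, C = (7.928·10.10 + 1.080·169.0) / (7.928 + 1.080) = 29.15 mg/L.

29.1 mg/L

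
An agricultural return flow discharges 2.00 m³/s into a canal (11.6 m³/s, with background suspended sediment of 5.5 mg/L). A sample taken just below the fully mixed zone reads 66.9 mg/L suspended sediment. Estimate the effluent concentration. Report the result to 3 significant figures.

Mass balance: 11.60·5.500 + 2.000·Cₑ = 13.60·66.90
→ Cₑ = (13.60·66.90 − 11.60·5.500) / 2.000 = 423.0 mg/L.

423 mg/L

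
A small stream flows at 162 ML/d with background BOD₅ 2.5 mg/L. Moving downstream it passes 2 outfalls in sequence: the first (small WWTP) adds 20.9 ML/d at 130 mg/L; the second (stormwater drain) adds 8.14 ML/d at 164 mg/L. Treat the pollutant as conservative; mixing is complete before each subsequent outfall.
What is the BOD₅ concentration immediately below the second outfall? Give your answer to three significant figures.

Below outfall 1: Q → 182.9 ML/d, C = (162.0·2.500 + 20.90·130.0)/182.9 = 17.07 mg/L.
Below outfall 2: Q → 191.0 ML/d, C = (182.9·17.07 + 8.140·164.0)/191.0 = 23.33 mg/L.

23.3 mg/L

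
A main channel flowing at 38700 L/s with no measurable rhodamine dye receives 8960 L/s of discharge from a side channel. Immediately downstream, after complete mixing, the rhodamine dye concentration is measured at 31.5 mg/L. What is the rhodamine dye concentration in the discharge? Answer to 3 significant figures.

168 mg/L

Mass balance: 38700·0 + 8960·Cₑ = 47660·31.50
→ Cₑ = (47660·31.50 − 38700·0) / 8960 = 167.6 mg/L.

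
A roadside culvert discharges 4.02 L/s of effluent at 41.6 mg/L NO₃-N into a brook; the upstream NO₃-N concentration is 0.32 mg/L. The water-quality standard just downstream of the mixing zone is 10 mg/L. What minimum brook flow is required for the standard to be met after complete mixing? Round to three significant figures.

Set C_mix = 10: (Q·0.3200 + 4.020·41.60) / (Q + 4.020) = 10
→ Q = 4.020·(41.60 − 10)/(10 − 0.3200) = 13.12 L/s.

13.1 L/s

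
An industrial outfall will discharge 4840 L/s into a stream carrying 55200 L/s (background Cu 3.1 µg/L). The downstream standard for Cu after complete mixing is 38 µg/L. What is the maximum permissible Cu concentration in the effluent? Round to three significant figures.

At the limit, (Qr·Cr + Qe·Cₑ)/(Qr + Qe) = 38:
Cₑ = (60040·38 − 55200·3.100) / 4840 = 436.0 µg/L.

436 µg/L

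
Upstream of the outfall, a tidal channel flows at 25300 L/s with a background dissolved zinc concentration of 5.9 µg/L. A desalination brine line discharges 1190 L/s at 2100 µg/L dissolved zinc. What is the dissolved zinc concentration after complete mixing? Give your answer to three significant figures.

After mixing, C = (25300·5.900 + 1190·2100) / 26490 = 2648000/26490 = 99.97 µg/L.

100 µg/L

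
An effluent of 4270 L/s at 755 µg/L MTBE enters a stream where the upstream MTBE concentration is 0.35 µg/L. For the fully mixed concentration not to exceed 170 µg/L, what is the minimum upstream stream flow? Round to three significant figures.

Set C_mix = 170: (Q·0.3500 + 4270·755.0) / (Q + 4270) = 170
→ Q = 4270·(755.0 − 170)/(170 − 0.3500) = 14720 L/s.

14700 L/s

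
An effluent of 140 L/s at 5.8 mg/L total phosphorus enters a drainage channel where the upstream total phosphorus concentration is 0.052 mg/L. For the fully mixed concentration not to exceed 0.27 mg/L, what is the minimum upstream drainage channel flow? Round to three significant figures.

Set C_mix = 0.27: (Q·0.05200 + 140.0·5.800) / (Q + 140.0) = 0.27
→ Q = 140.0·(5.800 − 0.27)/(0.27 − 0.05200) = 3551 L/s.

3550 L/s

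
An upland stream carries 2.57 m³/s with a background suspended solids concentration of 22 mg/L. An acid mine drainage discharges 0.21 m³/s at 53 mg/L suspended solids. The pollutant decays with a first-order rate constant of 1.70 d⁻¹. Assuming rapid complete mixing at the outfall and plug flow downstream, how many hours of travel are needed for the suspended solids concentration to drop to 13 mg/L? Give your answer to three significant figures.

Flow-weighted average: C = (2.570·22.00 + 0.2100·53.00) / 2.780 = 67.67/2.780 = 24.34 mg/L.
24.34·exp(−k·t) = 13 → t = ln(24.34/13)/k = 31880 s = 8.855 h.

8.86 h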